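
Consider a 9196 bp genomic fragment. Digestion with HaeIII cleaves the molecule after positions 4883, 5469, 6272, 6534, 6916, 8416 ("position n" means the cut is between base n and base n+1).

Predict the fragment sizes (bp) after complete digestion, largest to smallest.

4883, 1500, 803, 780, 586, 382, 262 bp

Linear molecule, 6 cuts → 7 fragments:
  4883 − 0 = 4883 bp
  5469 − 4883 = 586 bp
  6272 − 5469 = 803 bp
  6534 − 6272 = 262 bp
  6916 − 6534 = 382 bp
  8416 − 6916 = 1500 bp
  9196 − 8416 = 780 bp
Sorted largest to smallest: 4883, 1500, 803, 780, 586, 382, 262 bp.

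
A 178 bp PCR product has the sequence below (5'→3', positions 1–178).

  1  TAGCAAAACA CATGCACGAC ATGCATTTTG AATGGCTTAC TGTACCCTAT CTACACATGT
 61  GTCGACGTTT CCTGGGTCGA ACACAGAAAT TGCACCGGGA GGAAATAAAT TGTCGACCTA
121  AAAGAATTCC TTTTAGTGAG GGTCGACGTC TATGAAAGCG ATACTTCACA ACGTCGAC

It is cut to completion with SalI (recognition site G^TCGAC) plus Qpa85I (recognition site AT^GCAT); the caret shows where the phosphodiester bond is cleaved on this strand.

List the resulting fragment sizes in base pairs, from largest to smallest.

51, 39, 31, 30, 22, 5 bp

SalI sites (GTCGAC) start at positions 61, 112, 142, 173.
SalI cuts after the first base of each site, so after positions 61, 112, 142, 173.
The Qpa85I site (ATGCAT) starts at position 21.
Qpa85I cuts after base 2 of each site, so after position 22.
Combined cut positions: 22, 61, 112, 142, 173.
Linear molecule, 5 cuts → 6 fragments:
  1–22 → 22 bp
  23–61 → 39 bp
  62–112 → 51 bp
  113–142 → 30 bp
  143–173 → 31 bp
  174–178 → 5 bp
Sorted largest to smallest: 51, 39, 31, 30, 22, 5 bp.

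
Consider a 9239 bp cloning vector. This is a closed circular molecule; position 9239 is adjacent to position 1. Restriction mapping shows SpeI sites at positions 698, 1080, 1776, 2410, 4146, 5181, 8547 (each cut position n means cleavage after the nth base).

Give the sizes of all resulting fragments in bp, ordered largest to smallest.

3366, 1736, 1390, 1035, 696, 634, 382 bp

Circular molecule, 7 cuts → 7 fragments:
  1080 − 698 = 382 bp
  1776 − 1080 = 696 bp
  2410 − 1776 = 634 bp
  4146 − 2410 = 1736 bp
  5181 − 4146 = 1035 bp
  8547 − 5181 = 3366 bp
  wrap: 9239 − 8547 + 698 = 1390 bp
Sorted largest to smallest: 3366, 1736, 1390, 1035, 696, 634, 382 bp.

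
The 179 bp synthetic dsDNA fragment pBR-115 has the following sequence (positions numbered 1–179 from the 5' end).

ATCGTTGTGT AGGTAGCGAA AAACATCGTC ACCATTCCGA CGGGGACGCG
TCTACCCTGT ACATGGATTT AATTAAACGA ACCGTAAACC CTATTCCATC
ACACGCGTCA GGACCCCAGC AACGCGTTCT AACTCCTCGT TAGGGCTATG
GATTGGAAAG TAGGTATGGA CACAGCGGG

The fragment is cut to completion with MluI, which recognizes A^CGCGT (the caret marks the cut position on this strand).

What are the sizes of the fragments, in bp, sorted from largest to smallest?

MluI sites (ACGCGT) start at positions 46, 103, 122.
MluI cuts after the first base of each site, so after positions 46, 103, 122.
Linear molecule, 3 cuts → 4 fragments:
  1–46 → 46 bp
  47–103 → 57 bp
  104–122 → 19 bp
  123–179 → 57 bp
Sorted largest to smallest: 57, 57, 46, 19 bp.

57, 57, 46, 19 bp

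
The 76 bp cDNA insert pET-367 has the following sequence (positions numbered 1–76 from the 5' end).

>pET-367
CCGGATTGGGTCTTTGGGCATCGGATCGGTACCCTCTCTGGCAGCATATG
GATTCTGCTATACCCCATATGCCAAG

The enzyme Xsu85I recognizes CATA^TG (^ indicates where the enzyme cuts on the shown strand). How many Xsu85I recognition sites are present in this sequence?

2

CATATG occurs starting at positions 45, 66.
Xsu85I cuts at 2 sites.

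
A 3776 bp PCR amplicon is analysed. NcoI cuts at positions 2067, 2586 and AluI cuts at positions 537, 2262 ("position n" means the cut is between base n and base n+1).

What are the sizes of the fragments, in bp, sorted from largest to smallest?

1530, 1190, 537, 324, 195 bp

Combined cut positions (sorted): 537, 2067, 2262, 2586.
Linear molecule, 4 cuts → 5 fragments:
  537 − 0 = 537 bp
  2067 − 537 = 1530 bp
  2262 − 2067 = 195 bp
  2586 − 2262 = 324 bp
  3776 − 2586 = 1190 bp
Sorted largest to smallest: 1530, 1190, 537, 324, 195 bp.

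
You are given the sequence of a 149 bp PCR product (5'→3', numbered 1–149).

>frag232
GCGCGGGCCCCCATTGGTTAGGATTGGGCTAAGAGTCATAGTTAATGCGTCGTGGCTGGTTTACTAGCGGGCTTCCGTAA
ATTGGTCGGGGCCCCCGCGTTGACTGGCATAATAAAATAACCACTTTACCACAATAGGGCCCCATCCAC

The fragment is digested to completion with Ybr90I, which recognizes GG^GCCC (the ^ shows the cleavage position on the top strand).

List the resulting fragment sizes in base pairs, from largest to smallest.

Ybr90I sites (GGGCCC) start at positions 5, 89, 137.
Ybr90I cuts after base 2 of each site, so after positions 6, 90, 138.
Linear molecule, 3 cuts → 4 fragments:
  1–6 → 6 bp
  7–90 → 84 bp
  91–138 → 48 bp
  139–149 → 11 bp
Sorted largest to smallest: 84, 48, 11, 6 bp.

84, 48, 11, 6 bp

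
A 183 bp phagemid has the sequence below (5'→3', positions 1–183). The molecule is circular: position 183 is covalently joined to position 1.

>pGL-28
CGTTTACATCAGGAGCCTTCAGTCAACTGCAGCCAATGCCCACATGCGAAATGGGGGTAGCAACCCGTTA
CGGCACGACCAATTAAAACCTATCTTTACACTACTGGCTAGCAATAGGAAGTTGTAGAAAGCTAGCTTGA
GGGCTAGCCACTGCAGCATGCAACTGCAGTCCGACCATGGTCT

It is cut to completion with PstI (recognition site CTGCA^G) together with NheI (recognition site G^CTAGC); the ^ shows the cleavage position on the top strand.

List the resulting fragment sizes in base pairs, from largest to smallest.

76, 46, 24, 13, 12, 12 bp

PstI sites (CTGCAG) start at positions 27, 151, 164.
PstI cuts after base 5 of each site (before the last base), so after positions 31, 155, 168.
NheI sites (GCTAGC) start at positions 107, 131, 143.
NheI cuts after the first base of each site, so after positions 107, 131, 143.
Combined cut positions: 31, 107, 131, 143, 155, 168.
Circular molecule, 6 cuts → 6 fragments:
  32–107 → 76 bp
  108–131 → 24 bp
  132–143 → 12 bp
  144–155 → 12 bp
  156–168 → 13 bp
  169–183 then 1–31 → 15 + 31 = 46 bp
Sorted largest to smallest: 76, 46, 24, 13, 12, 12 bp.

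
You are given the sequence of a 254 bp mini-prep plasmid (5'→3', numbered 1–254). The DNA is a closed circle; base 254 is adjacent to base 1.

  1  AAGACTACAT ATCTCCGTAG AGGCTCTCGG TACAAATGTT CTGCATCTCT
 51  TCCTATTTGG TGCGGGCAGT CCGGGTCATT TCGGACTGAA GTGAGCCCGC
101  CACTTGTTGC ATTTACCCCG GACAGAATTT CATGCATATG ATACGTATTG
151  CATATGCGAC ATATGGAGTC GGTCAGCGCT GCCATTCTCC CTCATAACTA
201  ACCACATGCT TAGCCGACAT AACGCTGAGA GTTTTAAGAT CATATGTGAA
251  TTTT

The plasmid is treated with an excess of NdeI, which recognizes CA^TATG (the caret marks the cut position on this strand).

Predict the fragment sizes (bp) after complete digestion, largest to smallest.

NdeI sites (CATATG) start at positions 135, 151, 160, 241.
NdeI cuts after base 2 of each site, so after positions 136, 152, 161, 242.
Circular molecule, 4 cuts → 4 fragments:
  137–152 → 16 bp
  153–161 → 9 bp
  162–242 → 81 bp
  243–254 then 1–136 → 12 + 136 = 148 bp
Sorted largest to smallest: 148, 81, 16, 9 bp.

148, 81, 16, 9 bp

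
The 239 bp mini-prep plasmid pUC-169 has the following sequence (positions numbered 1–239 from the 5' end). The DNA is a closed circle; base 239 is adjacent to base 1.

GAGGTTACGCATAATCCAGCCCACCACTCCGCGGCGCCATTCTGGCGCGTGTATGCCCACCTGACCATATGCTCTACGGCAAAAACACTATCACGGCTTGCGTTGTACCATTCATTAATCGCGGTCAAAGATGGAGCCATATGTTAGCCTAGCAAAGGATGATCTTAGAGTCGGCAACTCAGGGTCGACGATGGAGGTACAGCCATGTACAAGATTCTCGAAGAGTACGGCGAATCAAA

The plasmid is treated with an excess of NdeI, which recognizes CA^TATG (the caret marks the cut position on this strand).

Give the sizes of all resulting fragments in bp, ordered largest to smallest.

NdeI sites (CATATG) start at positions 66, 138.
NdeI cuts after base 2 of each site, so after positions 67, 139.
Circular molecule, 2 cuts → 2 fragments:
  68–139 → 72 bp
  140–239 then 1–67 → 100 + 67 = 167 bp
Sorted largest to smallest: 167, 72 bp.

167, 72 bp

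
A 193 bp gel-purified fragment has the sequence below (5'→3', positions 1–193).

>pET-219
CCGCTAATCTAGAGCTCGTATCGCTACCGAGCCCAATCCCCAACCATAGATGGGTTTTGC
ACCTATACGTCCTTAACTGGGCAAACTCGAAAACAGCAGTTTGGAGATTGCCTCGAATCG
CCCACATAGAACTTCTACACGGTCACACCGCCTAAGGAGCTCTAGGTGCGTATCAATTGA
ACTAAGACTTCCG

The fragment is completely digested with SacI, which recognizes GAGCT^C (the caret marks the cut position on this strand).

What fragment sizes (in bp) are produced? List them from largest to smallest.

SacI sites (GAGCTC) start at positions 12, 157.
SacI cuts after base 5 of each site (before the last base), so after positions 16, 161.
Linear molecule, 2 cuts → 3 fragments:
  1–16 → 16 bp
  17–161 → 145 bp
  162–193 → 32 bp
Sorted largest to smallest: 145, 32, 16 bp.

145, 32, 16 bp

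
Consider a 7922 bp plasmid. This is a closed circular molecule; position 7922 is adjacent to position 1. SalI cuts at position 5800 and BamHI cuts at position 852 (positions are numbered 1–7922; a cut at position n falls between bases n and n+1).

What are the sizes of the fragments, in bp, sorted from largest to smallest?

4948, 2974 bp

Combined cut positions (sorted): 852, 5800.
Circular molecule, 2 cuts → 2 fragments:
  5800 − 852 = 4948 bp
  wrap: 7922 − 5800 + 852 = 2974 bp
Sorted largest to smallest: 4948, 2974 bp.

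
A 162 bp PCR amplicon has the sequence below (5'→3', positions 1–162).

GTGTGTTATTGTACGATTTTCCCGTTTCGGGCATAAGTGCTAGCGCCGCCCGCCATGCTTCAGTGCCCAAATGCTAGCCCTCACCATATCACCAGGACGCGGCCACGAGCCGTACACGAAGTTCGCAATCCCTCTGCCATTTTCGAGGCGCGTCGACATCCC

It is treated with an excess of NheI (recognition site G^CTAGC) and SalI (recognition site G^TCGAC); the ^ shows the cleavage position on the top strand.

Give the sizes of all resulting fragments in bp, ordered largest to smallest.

79, 39, 34, 10 bp

NheI sites (GCTAGC) start at positions 39, 73.
NheI cuts after the first base of each site, so after positions 39, 73.
The SalI site (GTCGAC) starts at position 152.
SalI cuts after the first base of each site, so after position 152.
Combined cut positions: 39, 73, 152.
Linear molecule, 3 cuts → 4 fragments:
  1–39 → 39 bp
  40–73 → 34 bp
  74–152 → 79 bp
  153–162 → 10 bp
Sorted largest to smallest: 79, 39, 34, 10 bp.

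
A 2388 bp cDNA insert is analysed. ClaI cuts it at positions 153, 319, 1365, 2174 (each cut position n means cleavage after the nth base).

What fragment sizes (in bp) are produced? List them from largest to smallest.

1046, 809, 214, 166, 153 bp

Linear molecule, 4 cuts → 5 fragments:
  153 − 0 = 153 bp
  319 − 153 = 166 bp
  1365 − 319 = 1046 bp
  2174 − 1365 = 809 bp
  2388 − 2174 = 214 bp
Sorted largest to smallest: 1046, 809, 214, 166, 153 bp.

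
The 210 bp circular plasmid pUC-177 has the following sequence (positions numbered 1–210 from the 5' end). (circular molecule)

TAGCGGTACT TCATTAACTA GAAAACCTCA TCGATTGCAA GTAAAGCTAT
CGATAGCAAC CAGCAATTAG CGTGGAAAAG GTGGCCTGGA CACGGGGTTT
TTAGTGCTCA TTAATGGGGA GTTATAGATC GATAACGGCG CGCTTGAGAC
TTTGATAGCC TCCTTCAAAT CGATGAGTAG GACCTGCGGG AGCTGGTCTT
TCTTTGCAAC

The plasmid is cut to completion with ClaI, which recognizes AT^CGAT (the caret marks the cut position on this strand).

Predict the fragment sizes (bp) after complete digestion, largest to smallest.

ClaI sites (ATCGAT) start at positions 30, 49, 128, 169.
ClaI cuts after base 2 of each site, so after positions 31, 50, 129, 170.
Circular molecule, 4 cuts → 4 fragments:
  32–50 → 19 bp
  51–129 → 79 bp
  130–170 → 41 bp
  171–210 then 1–31 → 40 + 31 = 71 bp
Sorted largest to smallest: 79, 71, 41, 19 bp.

79, 71, 41, 19 bp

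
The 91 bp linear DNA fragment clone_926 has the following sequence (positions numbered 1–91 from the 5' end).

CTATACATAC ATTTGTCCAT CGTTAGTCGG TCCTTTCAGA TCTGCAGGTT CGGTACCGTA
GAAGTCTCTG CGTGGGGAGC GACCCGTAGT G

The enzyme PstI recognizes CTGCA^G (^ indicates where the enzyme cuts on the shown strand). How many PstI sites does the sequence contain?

CTGCAG occurs starting at position 42.
PstI cuts at 1 site.

1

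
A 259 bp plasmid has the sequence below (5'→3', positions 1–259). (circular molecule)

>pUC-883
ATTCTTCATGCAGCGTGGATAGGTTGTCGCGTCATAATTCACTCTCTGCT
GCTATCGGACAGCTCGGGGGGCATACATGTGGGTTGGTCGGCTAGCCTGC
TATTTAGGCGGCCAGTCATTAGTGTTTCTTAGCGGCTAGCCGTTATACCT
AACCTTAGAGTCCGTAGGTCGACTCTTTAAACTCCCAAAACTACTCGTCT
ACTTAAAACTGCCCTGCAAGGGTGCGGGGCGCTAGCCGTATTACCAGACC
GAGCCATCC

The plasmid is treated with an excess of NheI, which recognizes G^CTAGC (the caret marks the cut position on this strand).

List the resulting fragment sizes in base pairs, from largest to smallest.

119, 96, 44 bp

NheI sites (GCTAGC) start at positions 91, 135, 231.
NheI cuts after the first base of each site, so after positions 91, 135, 231.
Circular molecule, 3 cuts → 3 fragments:
  92–135 → 44 bp
  136–231 → 96 bp
  232–259 then 1–91 → 28 + 91 = 119 bp
Sorted largest to smallest: 119, 96, 44 bp.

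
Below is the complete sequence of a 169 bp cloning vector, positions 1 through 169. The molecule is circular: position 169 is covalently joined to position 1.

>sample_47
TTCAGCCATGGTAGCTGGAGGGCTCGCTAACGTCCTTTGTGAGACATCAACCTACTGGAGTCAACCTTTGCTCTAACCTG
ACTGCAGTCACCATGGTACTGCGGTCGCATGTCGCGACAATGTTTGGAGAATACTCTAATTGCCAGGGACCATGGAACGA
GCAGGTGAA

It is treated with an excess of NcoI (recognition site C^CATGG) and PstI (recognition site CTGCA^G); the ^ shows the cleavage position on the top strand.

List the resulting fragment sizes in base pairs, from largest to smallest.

80, 59, 25, 5 bp

NcoI sites (CCATGG) start at positions 6, 91, 150.
NcoI cuts after the first base of each site, so after positions 6, 91, 150.
The PstI site (CTGCAG) starts at position 82.
PstI cuts after base 5 of each site (before the last base), so after position 86.
Combined cut positions: 6, 86, 91, 150.
Circular molecule, 4 cuts → 4 fragments:
  7–86 → 80 bp
  87–91 → 5 bp
  92–150 → 59 bp
  151–169 then 1–6 → 19 + 6 = 25 bp
Sorted largest to smallest: 80, 59, 25, 5 bp.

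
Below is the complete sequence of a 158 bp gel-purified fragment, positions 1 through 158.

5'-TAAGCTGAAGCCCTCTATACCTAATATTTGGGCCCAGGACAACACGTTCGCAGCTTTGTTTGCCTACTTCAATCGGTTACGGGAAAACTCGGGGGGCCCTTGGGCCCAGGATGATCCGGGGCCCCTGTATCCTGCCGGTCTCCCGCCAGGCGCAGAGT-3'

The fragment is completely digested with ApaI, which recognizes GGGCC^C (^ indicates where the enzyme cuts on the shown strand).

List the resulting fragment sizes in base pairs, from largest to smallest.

64, 35, 34, 17, 8 bp

ApaI sites (GGGCCC) start at positions 30, 94, 102, 119.
ApaI cuts after base 5 of each site (before the last base), so after positions 34, 98, 106, 123.
Linear molecule, 4 cuts → 5 fragments:
  1–34 → 34 bp
  35–98 → 64 bp
  99–106 → 8 bp
  107–123 → 17 bp
  124–158 → 35 bp
Sorted largest to smallest: 64, 35, 34, 17, 8 bp.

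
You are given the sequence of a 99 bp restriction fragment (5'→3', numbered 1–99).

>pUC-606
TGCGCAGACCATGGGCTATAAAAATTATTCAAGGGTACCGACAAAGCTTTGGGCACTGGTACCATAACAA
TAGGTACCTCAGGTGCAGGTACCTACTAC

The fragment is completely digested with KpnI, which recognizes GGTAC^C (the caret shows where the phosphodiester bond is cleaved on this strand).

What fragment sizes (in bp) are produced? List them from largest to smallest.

KpnI sites (GGTACC) start at positions 34, 58, 73, 88.
KpnI cuts after base 5 of each site (before the last base), so after positions 38, 62, 77, 92.
Linear molecule, 4 cuts → 5 fragments:
  1–38 → 38 bp
  39–62 → 24 bp
  63–77 → 15 bp
  78–92 → 15 bp
  93–99 → 7 bp
Sorted largest to smallest: 38, 24, 15, 15, 7 bp.

38, 24, 15, 15, 7 bp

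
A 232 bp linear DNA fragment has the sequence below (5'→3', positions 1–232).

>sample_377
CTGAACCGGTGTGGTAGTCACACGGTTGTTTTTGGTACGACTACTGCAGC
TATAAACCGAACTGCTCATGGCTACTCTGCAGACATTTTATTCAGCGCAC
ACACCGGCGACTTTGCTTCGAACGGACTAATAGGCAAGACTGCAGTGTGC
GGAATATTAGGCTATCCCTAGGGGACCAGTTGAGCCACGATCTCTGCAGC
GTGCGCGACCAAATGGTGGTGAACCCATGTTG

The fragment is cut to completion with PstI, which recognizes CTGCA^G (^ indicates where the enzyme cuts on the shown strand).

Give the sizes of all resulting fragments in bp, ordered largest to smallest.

63, 54, 48, 34, 33 bp

PstI sites (CTGCAG) start at positions 44, 77, 140, 194.
PstI cuts after base 5 of each site (before the last base), so after positions 48, 81, 144, 198.
Linear molecule, 4 cuts → 5 fragments:
  1–48 → 48 bp
  49–81 → 33 bp
  82–144 → 63 bp
  145–198 → 54 bp
  199–232 → 34 bp
Sorted largest to smallest: 63, 54, 48, 34, 33 bp.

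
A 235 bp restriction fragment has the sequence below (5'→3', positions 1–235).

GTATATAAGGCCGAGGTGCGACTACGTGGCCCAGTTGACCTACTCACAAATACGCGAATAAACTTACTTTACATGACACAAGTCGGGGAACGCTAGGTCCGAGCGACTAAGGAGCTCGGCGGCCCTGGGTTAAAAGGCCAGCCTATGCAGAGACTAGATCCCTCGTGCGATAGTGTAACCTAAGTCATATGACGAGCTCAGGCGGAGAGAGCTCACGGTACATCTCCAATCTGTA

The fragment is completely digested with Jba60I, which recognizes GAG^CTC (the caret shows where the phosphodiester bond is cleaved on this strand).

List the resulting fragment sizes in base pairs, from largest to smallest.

114, 82, 24, 15 bp

Jba60I sites (GAGCTC) start at positions 112, 194, 209.
Jba60I cuts after base 3 of each site, so after positions 114, 196, 211.
Linear molecule, 3 cuts → 4 fragments:
  1–114 → 114 bp
  115–196 → 82 bp
  197–211 → 15 bp
  212–235 → 24 bp
Sorted largest to smallest: 114, 82, 24, 15 bp.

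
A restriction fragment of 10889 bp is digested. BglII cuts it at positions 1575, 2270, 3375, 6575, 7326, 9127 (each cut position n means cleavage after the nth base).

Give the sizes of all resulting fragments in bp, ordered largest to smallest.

3200, 1801, 1762, 1575, 1105, 751, 695 bp

Linear molecule, 6 cuts → 7 fragments:
  1575 − 0 = 1575 bp
  2270 − 1575 = 695 bp
  3375 − 2270 = 1105 bp
  6575 − 3375 = 3200 bp
  7326 − 6575 = 751 bp
  9127 − 7326 = 1801 bp
  10889 − 9127 = 1762 bp
Sorted largest to smallest: 3200, 1801, 1762, 1575, 1105, 751, 695 bp.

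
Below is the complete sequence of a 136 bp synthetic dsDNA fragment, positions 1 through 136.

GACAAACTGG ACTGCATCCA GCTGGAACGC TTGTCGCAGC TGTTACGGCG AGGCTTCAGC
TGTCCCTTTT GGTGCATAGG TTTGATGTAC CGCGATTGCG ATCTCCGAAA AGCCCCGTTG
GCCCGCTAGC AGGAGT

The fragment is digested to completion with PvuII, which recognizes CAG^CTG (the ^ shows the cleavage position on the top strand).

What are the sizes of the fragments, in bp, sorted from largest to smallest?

77, 21, 20, 18 bp

PvuII sites (CAGCTG) start at positions 19, 37, 57.
PvuII cuts after base 3 of each site, so after positions 21, 39, 59.
Linear molecule, 3 cuts → 4 fragments:
  1–21 → 21 bp
  22–39 → 18 bp
  40–59 → 20 bp
  60–136 → 77 bp
Sorted largest to smallest: 77, 21, 20, 18 bp.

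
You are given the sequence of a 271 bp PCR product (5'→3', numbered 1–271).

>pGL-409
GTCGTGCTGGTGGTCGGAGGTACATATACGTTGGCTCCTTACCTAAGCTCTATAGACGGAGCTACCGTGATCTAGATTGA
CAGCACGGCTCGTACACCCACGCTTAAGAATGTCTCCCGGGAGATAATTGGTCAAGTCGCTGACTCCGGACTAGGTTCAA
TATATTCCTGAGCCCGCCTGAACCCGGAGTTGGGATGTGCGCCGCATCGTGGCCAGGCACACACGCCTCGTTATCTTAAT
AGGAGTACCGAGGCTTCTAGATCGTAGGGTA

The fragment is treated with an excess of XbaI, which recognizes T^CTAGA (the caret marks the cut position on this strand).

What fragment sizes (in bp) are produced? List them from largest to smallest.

XbaI sites (TCTAGA) start at positions 71, 256.
XbaI cuts after the first base of each site, so after positions 71, 256.
Linear molecule, 2 cuts → 3 fragments:
  1–71 → 71 bp
  72–256 → 185 bp
  257–271 → 15 bp
Sorted largest to smallest: 185, 71, 15 bp.

185, 71, 15 bp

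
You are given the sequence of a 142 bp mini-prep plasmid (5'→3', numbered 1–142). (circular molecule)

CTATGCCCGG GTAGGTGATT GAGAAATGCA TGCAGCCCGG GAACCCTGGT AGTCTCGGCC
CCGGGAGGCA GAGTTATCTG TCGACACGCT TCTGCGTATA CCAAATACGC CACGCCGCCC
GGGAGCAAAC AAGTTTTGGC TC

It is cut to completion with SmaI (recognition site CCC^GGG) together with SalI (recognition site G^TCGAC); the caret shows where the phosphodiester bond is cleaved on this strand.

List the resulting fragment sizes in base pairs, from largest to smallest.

SmaI sites (CCCGGG) start at positions 6, 36, 60, 118.
SmaI cuts after base 3 of each site, so after positions 8, 38, 62, 120.
The SalI site (GTCGAC) starts at position 80.
SalI cuts after the first base of each site, so after position 80.
Combined cut positions: 8, 38, 62, 80, 120.
Circular molecule, 5 cuts → 5 fragments:
  9–38 → 30 bp
  39–62 → 24 bp
  63–80 → 18 bp
  81–120 → 40 bp
  121–142 then 1–8 → 22 + 8 = 30 bp
Sorted largest to smallest: 40, 30, 30, 24, 18 bp.

40, 30, 30, 24, 18 bp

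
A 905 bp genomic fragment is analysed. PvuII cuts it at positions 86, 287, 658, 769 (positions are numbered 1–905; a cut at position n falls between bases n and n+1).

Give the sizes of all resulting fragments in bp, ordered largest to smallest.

371, 201, 136, 111, 86 bp

Linear molecule, 4 cuts → 5 fragments:
  86 − 0 = 86 bp
  287 − 86 = 201 bp
  658 − 287 = 371 bp
  769 − 658 = 111 bp
  905 − 769 = 136 bp
Sorted largest to smallest: 371, 201, 136, 111, 86 bp.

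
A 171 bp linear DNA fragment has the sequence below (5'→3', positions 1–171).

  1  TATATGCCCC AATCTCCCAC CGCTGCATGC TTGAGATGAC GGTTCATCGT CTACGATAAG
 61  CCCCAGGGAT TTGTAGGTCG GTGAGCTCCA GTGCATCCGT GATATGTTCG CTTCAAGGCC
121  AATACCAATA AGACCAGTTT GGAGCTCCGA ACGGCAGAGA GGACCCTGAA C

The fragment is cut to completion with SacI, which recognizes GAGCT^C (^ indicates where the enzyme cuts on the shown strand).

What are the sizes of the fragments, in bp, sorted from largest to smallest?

SacI sites (GAGCTC) start at positions 83, 142.
SacI cuts after base 5 of each site (before the last base), so after positions 87, 146.
Linear molecule, 2 cuts → 3 fragments:
  1–87 → 87 bp
  88–146 → 59 bp
  147–171 → 25 bp
Sorted largest to smallest: 87, 59, 25 bp.

87, 59, 25 bp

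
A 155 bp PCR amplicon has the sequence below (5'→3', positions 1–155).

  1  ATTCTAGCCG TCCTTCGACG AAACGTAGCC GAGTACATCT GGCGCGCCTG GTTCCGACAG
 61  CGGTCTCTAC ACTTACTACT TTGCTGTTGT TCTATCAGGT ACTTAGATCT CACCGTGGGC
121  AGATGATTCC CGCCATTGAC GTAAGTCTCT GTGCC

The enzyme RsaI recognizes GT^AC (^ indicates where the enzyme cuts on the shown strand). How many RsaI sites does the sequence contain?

2

GTAC occurs starting at positions 33, 99.
RsaI cuts at 2 sites.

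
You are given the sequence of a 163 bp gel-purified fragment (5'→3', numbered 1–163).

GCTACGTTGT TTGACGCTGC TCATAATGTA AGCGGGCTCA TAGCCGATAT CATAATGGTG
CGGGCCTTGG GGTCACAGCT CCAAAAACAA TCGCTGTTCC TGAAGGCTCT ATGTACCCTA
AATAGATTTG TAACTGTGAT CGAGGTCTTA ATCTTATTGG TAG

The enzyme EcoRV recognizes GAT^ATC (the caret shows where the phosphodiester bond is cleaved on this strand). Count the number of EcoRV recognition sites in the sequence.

1

GATATC occurs starting at position 46.
EcoRV cuts at 1 site.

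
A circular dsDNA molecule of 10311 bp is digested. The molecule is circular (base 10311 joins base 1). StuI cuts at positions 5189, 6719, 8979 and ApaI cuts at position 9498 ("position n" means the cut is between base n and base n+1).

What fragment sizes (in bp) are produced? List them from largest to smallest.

6002, 2260, 1530, 519 bp

Combined cut positions (sorted): 5189, 6719, 8979, 9498.
Circular molecule, 4 cuts → 4 fragments:
  6719 − 5189 = 1530 bp
  8979 − 6719 = 2260 bp
  9498 − 8979 = 519 bp
  wrap: 10311 − 9498 + 5189 = 6002 bp
Sorted largest to smallest: 6002, 2260, 1530, 519 bp.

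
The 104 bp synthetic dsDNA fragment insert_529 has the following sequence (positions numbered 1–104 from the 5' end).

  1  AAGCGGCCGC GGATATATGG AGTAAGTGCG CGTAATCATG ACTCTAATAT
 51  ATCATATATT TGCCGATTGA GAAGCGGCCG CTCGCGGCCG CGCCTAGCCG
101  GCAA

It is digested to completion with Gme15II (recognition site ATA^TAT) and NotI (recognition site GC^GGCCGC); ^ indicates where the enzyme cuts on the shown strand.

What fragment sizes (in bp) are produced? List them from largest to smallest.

34, 19, 19, 11, 10, 7, 4 bp

Gme15II sites (ATATAT) start at positions 13, 47, 54.
Gme15II cuts after base 3 of each site, so after positions 15, 49, 56.
NotI sites (GCGGCCGC) start at positions 3, 74, 84.
NotI cuts after base 2 of each site, so after positions 4, 75, 85.
Combined cut positions: 4, 15, 49, 56, 75, 85.
Linear molecule, 6 cuts → 7 fragments:
  1–4 → 4 bp
  5–15 → 11 bp
  16–49 → 34 bp
  50–56 → 7 bp
  57–75 → 19 bp
  76–85 → 10 bp
  86–104 → 19 bp
Sorted largest to smallest: 34, 19, 19, 11, 10, 7, 4 bp.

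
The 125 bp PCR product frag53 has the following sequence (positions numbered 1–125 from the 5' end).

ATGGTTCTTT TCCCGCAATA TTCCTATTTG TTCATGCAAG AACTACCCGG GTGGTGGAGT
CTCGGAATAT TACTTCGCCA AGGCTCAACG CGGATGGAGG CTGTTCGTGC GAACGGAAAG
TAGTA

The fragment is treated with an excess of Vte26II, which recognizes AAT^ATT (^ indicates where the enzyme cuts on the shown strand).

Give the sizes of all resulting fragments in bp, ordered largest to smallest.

Vte26II sites (AATATT) start at positions 17, 66.
Vte26II cuts after base 3 of each site, so after positions 19, 68.
Linear molecule, 2 cuts → 3 fragments:
  1–19 → 19 bp
  20–68 → 49 bp
  69–125 → 57 bp
Sorted largest to smallest: 57, 49, 19 bp.

57, 49, 19 bp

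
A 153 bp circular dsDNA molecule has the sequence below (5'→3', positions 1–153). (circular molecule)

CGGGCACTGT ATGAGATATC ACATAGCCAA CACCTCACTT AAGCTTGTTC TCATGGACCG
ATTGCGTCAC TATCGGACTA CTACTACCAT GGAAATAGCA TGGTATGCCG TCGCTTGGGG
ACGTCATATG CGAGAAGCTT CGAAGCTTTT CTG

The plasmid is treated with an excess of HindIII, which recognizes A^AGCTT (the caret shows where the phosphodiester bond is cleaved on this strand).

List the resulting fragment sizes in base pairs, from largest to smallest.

HindIII sites (AAGCTT) start at positions 41, 135, 143.
HindIII cuts after the first base of each site, so after positions 41, 135, 143.
Circular molecule, 3 cuts → 3 fragments:
  42–135 → 94 bp
  136–143 → 8 bp
  144–153 then 1–41 → 10 + 41 = 51 bp
Sorted largest to smallest: 94, 51, 8 bp.

94, 51, 8 bp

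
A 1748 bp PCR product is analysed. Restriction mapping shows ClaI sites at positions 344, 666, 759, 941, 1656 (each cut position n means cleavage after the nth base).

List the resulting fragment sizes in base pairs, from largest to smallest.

Linear molecule, 5 cuts → 6 fragments:
  344 − 0 = 344 bp
  666 − 344 = 322 bp
  759 − 666 = 93 bp
  941 − 759 = 182 bp
  1656 − 941 = 715 bp
  1748 − 1656 = 92 bp
Sorted largest to smallest: 715, 344, 322, 182, 93, 92 bp.

715, 344, 322, 182, 93, 92 bp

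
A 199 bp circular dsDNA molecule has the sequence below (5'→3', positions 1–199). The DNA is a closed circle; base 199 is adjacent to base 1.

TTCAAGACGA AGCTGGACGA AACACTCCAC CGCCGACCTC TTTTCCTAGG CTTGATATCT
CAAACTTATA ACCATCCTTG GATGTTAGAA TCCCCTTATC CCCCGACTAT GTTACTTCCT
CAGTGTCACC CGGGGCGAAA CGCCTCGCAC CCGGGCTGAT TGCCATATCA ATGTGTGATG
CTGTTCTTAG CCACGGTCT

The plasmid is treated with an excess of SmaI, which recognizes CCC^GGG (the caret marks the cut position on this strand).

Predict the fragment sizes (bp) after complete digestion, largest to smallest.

178, 21 bp

SmaI sites (CCCGGG) start at positions 129, 150.
SmaI cuts after base 3 of each site, so after positions 131, 152.
Circular molecule, 2 cuts → 2 fragments:
  132–152 → 21 bp
  153–199 then 1–131 → 47 + 131 = 178 bp
Sorted largest to smallest: 178, 21 bp.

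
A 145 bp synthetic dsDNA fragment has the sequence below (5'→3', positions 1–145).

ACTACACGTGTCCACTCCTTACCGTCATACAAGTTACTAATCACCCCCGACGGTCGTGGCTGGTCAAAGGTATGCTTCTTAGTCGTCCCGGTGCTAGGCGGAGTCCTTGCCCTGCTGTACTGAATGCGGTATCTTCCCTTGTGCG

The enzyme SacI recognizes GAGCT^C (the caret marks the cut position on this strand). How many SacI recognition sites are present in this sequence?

0

No occurrence of GAGCTC is present in the sequence.
SacI does not cut: 0 sites.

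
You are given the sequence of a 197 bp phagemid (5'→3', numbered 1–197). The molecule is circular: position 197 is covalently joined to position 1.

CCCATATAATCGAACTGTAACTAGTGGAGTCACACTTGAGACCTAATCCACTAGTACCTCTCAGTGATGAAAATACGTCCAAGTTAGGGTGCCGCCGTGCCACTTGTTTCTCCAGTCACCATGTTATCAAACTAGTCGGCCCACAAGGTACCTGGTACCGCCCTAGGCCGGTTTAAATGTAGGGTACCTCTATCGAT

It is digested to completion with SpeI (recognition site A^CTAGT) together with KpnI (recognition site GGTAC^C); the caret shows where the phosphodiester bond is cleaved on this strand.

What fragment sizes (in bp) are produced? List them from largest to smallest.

81, 30, 30, 29, 20, 7 bp

SpeI sites (ACTAGT) start at positions 20, 50, 131.
SpeI cuts after the first base of each site, so after positions 20, 50, 131.
KpnI sites (GGTACC) start at positions 147, 154, 183.
KpnI cuts after base 5 of each site (before the last base), so after positions 151, 158, 187.
Combined cut positions: 20, 50, 131, 151, 158, 187.
Circular molecule, 6 cuts → 6 fragments:
  21–50 → 30 bp
  51–131 → 81 bp
  132–151 → 20 bp
  152–158 → 7 bp
  159–187 → 29 bp
  188–197 then 1–20 → 10 + 20 = 30 bp
Sorted largest to smallest: 81, 30, 30, 29, 20, 7 bp.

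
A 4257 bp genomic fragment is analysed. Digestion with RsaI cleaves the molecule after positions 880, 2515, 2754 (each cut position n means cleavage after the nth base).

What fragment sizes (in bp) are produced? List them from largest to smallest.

Linear molecule, 3 cuts → 4 fragments:
  880 − 0 = 880 bp
  2515 − 880 = 1635 bp
  2754 − 2515 = 239 bp
  4257 − 2754 = 1503 bp
Sorted largest to smallest: 1635, 1503, 880, 239 bp.

1635, 1503, 880, 239 bp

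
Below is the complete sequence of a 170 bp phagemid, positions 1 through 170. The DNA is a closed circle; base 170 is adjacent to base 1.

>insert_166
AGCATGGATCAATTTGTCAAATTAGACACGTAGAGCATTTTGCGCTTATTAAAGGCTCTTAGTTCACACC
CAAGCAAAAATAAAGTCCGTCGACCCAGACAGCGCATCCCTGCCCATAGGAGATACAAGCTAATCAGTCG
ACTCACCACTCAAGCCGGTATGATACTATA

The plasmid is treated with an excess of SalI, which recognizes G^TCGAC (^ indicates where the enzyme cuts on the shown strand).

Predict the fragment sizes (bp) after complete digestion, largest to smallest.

122, 48 bp

SalI sites (GTCGAC) start at positions 89, 137.
SalI cuts after the first base of each site, so after positions 89, 137.
Circular molecule, 2 cuts → 2 fragments:
  90–137 → 48 bp
  138–170 then 1–89 → 33 + 89 = 122 bp
Sorted largest to smallest: 122, 48 bp.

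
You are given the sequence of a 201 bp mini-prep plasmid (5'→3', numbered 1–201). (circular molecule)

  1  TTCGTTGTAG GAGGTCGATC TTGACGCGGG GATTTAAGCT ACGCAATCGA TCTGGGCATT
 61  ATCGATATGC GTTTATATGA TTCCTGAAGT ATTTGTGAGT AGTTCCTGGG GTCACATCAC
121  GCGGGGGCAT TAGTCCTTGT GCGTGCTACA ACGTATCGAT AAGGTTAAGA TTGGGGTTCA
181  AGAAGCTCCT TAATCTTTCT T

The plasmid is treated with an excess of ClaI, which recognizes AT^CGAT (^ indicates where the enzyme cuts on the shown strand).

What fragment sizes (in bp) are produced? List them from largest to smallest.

94, 92, 15 bp

ClaI sites (ATCGAT) start at positions 46, 61, 155.
ClaI cuts after base 2 of each site, so after positions 47, 62, 156.
Circular molecule, 3 cuts → 3 fragments:
  48–62 → 15 bp
  63–156 → 94 bp
  157–201 then 1–47 → 45 + 47 = 92 bp
Sorted largest to smallest: 94, 92, 15 bp.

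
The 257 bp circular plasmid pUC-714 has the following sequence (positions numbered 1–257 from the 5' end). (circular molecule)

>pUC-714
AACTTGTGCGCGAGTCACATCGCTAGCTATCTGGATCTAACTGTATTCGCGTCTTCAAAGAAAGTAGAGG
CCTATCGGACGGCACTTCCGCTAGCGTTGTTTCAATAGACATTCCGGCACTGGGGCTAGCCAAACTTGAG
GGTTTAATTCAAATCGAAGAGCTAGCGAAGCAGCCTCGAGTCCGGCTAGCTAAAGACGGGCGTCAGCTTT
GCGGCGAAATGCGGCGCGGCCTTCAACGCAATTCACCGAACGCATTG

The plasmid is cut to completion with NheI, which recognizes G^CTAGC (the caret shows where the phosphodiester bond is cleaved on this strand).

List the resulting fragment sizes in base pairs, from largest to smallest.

NheI sites (GCTAGC) start at positions 22, 90, 125, 161, 185.
NheI cuts after the first base of each site, so after positions 22, 90, 125, 161, 185.
Circular molecule, 5 cuts → 5 fragments:
  23–90 → 68 bp
  91–125 → 35 bp
  126–161 → 36 bp
  162–185 → 24 bp
  186–257 then 1–22 → 72 + 22 = 94 bp
Sorted largest to smallest: 94, 68, 36, 35, 24 bp.

94, 68, 36, 35, 24 bp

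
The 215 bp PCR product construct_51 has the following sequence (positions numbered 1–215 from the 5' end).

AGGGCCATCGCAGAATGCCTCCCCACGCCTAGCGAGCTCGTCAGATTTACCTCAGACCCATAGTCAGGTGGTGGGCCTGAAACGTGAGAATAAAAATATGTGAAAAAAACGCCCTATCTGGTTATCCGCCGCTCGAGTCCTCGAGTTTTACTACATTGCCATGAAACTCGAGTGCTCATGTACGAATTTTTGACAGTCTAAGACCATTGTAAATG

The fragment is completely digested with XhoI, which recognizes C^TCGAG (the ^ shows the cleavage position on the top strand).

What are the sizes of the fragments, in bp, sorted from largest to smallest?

XhoI sites (CTCGAG) start at positions 132, 140, 167.
XhoI cuts after the first base of each site, so after positions 132, 140, 167.
Linear molecule, 3 cuts → 4 fragments:
  1–132 → 132 bp
  133–140 → 8 bp
  141–167 → 27 bp
  168–215 → 48 bp
Sorted largest to smallest: 132, 48, 27, 8 bp.

132, 48, 27, 8 bp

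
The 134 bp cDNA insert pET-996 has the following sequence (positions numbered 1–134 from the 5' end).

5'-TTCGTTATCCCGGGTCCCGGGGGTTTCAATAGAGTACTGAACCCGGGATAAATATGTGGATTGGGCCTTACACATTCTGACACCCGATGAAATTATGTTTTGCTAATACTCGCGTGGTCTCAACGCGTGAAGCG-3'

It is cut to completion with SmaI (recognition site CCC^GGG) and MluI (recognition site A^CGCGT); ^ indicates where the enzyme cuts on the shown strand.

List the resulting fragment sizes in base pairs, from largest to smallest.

79, 26, 11, 11, 7 bp

SmaI sites (CCCGGG) start at positions 9, 16, 42.
SmaI cuts after base 3 of each site, so after positions 11, 18, 44.
The MluI site (ACGCGT) starts at position 123.
MluI cuts after the first base of each site, so after position 123.
Combined cut positions: 11, 18, 44, 123.
Linear molecule, 4 cuts → 5 fragments:
  1–11 → 11 bp
  12–18 → 7 bp
  19–44 → 26 bp
  45–123 → 79 bp
  124–134 → 11 bp
Sorted largest to smallest: 79, 26, 11, 11, 7 bp.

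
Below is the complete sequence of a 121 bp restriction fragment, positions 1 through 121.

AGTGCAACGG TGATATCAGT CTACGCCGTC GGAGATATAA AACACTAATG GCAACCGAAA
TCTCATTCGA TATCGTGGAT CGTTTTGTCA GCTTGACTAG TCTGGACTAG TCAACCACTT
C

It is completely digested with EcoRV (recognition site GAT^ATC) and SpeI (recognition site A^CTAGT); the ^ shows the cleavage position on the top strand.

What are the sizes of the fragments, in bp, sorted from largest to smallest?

57, 25, 15, 14, 10 bp

EcoRV sites (GATATC) start at positions 12, 69.
EcoRV cuts after base 3 of each site, so after positions 14, 71.
SpeI sites (ACTAGT) start at positions 96, 106.
SpeI cuts after the first base of each site, so after positions 96, 106.
Combined cut positions: 14, 71, 96, 106.
Linear molecule, 4 cuts → 5 fragments:
  1–14 → 14 bp
  15–71 → 57 bp
  72–96 → 25 bp
  97–106 → 10 bp
  107–121 → 15 bp
Sorted largest to smallest: 57, 25, 15, 14, 10 bp.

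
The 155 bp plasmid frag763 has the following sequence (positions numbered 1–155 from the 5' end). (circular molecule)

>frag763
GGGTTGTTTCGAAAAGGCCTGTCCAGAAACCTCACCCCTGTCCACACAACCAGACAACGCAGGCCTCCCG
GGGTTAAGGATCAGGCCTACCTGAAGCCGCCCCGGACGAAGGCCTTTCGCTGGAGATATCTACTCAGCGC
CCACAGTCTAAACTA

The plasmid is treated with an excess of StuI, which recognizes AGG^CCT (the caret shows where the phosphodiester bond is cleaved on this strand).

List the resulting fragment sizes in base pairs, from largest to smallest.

StuI sites (AGGCCT) start at positions 15, 61, 83, 110.
StuI cuts after base 3 of each site, so after positions 17, 63, 85, 112.
Circular molecule, 4 cuts → 4 fragments:
  18–63 → 46 bp
  64–85 → 22 bp
  86–112 → 27 bp
  113–155 then 1–17 → 43 + 17 = 60 bp
Sorted largest to smallest: 60, 46, 27, 22 bp.

60, 46, 27, 22 bp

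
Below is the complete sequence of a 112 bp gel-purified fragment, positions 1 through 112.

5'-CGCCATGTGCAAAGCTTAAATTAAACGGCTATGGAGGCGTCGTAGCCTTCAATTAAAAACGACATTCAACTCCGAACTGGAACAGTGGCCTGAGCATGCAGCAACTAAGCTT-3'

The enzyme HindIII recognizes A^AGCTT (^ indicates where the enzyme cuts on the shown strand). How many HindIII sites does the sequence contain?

2

AAGCTT occurs starting at positions 12, 107.
HindIII cuts at 2 sites.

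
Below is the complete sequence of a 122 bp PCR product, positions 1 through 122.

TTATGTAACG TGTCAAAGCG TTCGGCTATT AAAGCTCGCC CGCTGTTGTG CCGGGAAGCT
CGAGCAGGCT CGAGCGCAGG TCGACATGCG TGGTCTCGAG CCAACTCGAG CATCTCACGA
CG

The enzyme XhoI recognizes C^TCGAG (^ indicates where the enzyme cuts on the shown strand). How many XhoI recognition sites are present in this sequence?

CTCGAG occurs starting at positions 59, 69, 95, 105.
XhoI cuts at 4 sites.

4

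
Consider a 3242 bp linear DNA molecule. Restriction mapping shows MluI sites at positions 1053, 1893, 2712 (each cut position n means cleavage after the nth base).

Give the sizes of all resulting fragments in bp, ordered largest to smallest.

Linear molecule, 3 cuts → 4 fragments:
  1053 − 0 = 1053 bp
  1893 − 1053 = 840 bp
  2712 − 1893 = 819 bp
  3242 − 2712 = 530 bp
Sorted largest to smallest: 1053, 840, 819, 530 bp.

1053, 840, 819, 530 bp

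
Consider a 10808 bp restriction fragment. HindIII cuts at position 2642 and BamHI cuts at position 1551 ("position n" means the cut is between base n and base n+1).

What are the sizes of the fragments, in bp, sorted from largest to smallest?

8166, 1551, 1091 bp

Combined cut positions (sorted): 1551, 2642.
Linear molecule, 2 cuts → 3 fragments:
  1551 − 0 = 1551 bp
  2642 − 1551 = 1091 bp
  10808 − 2642 = 8166 bp
Sorted largest to smallest: 8166, 1551, 1091 bp.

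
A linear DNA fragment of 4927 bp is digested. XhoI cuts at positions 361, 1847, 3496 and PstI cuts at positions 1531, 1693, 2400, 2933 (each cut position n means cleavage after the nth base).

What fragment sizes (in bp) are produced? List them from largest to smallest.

1431, 1170, 563, 553, 533, 361, 162, 154 bp

Combined cut positions (sorted): 361, 1531, 1693, 1847, 2400, 2933, 3496.
Linear molecule, 7 cuts → 8 fragments:
  361 − 0 = 361 bp
  1531 − 361 = 1170 bp
  1693 − 1531 = 162 bp
  1847 − 1693 = 154 bp
  2400 − 1847 = 553 bp
  2933 − 2400 = 533 bp
  3496 − 2933 = 563 bp
  4927 − 3496 = 1431 bp
Sorted largest to smallest: 1431, 1170, 563, 553, 533, 361, 162, 154 bp.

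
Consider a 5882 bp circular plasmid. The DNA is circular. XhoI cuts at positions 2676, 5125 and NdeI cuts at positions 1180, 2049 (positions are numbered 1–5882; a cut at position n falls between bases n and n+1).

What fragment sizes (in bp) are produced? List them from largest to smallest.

2449, 1937, 869, 627 bp

Combined cut positions (sorted): 1180, 2049, 2676, 5125.
Circular molecule, 4 cuts → 4 fragments:
  2049 − 1180 = 869 bp
  2676 − 2049 = 627 bp
  5125 − 2676 = 2449 bp
  wrap: 5882 − 5125 + 1180 = 1937 bp
Sorted largest to smallest: 2449, 1937, 869, 627 bp.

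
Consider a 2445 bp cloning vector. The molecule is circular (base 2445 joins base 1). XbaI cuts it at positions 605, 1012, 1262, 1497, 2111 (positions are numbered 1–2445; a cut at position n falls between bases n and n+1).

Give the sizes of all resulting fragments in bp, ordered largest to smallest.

939, 614, 407, 250, 235 bp

Circular molecule, 5 cuts → 5 fragments:
  1012 − 605 = 407 bp
  1262 − 1012 = 250 bp
  1497 − 1262 = 235 bp
  2111 − 1497 = 614 bp
  wrap: 2445 − 2111 + 605 = 939 bp
Sorted largest to smallest: 939, 614, 407, 250, 235 bp.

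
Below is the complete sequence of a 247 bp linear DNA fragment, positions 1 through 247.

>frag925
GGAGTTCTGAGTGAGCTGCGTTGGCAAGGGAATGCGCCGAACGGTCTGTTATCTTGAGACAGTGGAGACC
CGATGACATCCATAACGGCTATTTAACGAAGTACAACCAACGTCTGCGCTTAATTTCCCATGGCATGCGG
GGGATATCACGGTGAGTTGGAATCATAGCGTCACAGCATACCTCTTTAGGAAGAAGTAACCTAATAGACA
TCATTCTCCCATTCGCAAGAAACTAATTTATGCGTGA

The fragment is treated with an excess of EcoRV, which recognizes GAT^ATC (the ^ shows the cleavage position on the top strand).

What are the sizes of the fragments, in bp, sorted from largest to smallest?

145, 102 bp

The EcoRV site (GATATC) starts at position 143.
EcoRV cuts after base 3 of each site, so after position 145.
Linear molecule, 1 cut → 2 fragments:
  1–145 → 145 bp
  146–247 → 102 bp
Sorted largest to smallest: 145, 102 bp.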